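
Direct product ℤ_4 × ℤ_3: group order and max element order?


|ℤ_4 × ℤ_3| = 4 × 3 = 12
Max element order = lcm(4,3) = 12
Cyclic? Yes (gcd=1)

|ℤ_4×ℤ_3| = 12, max element order = 12


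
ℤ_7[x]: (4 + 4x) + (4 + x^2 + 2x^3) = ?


Add coefficients mod 7:
x^0: 4 + 4 = 1 (mod 7)
x^1: 4 + 0 = 4 (mod 7)
x^2: 0 + 1 = 1 (mod 7)
x^3: 0 + 2 = 2 (mod 7)
Result: 1 + 4x + x^2 + 2x^3

f + g = 1 + 4x + x^2 + 2x^3


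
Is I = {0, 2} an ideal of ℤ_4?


Check ideal conditions for I = {0, 2} in ℤ_4:
(1) I is an additive subgroup? Yes
(2) For r ∈ ℤ_4 and a ∈ I: r·a ∈ I? Yes

Yes, I is an ideal of ℤ_4


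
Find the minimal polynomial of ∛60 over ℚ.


∛60 satisfies x³ - 60 = 0, irreducible over ℚ (no rational root; 60 is not a perfect cube)

Minimal polynomial: x³ - 60


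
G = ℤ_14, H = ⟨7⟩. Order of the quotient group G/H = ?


|⟨7⟩| = n / gcd(7, 14) = 14 / 7 = 2
H is normal (ℤ_14 is abelian).
|G/H| = |G| / |H| = 14 / 2 = 7

|G/H| = 7


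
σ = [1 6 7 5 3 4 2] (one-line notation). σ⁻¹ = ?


To find σ⁻¹, swap domain and range:
σ(1) = 1 → σ⁻¹(1) = 1
σ(2) = 6 → σ⁻¹(6) = 2
σ(3) = 7 → σ⁻¹(7) = 3
σ(4) = 5 → σ⁻¹(5) = 4
σ(5) = 3 → σ⁻¹(3) = 5
σ(6) = 4 → σ⁻¹(4) = 6
σ(7) = 2 → σ⁻¹(2) = 7

σ⁻¹ = [1 7 5 6 4 2 3]


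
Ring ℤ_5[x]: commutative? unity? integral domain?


ℤ_5 is a field (n prime), so ℤ_5[x] is a commutative integral domain with unity
Commutative: Yes
Integral domain: Yes
Has unity: Yes

ℤ_5[x]: Commutative=Yes, Unity=Yes


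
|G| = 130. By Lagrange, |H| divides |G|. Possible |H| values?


Lagrange's theorem: |H| divides |G|
|G| = 130
Divisors of 130: 1, 2, 5, 10, 13, 26, 65, 130

Possible subgroup orders: {1, 2, 5, 10, 13, 26, 65, 130}


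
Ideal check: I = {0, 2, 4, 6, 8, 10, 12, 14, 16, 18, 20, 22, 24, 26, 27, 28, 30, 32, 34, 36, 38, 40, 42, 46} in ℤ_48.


Check ideal conditions for I = {0, 2, 4, 6, 8, 10, 12, 14, 16, 18, 20, 22, 24, 26, 27, 28, 30, 32, 34, 36, 38, 40, 42, 46} in ℤ_48:
(1) I is an additive subgroup? No
(2) For r ∈ ℤ_48 and a ∈ I: r·a ∈ I? No  [counterexample: r=2, a=22, r·a mod 48 = 44 ∉ I]

No, I is not an ideal of ℤ_48


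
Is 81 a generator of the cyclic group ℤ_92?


g generates ℤ_n iff gcd(g, n) = 1
gcd(81, 92) = 1
Since gcd = 1, 81 is a generator.

Yes, 81 generates ℤ_92


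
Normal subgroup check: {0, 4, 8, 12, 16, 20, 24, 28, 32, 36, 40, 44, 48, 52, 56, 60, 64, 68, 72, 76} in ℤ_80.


H = {0, 4, 8, 12, 16, 20, 24, 28, 32, 36, 40, 44, 48, 52, 56, 60, 64, 68, 72, 76} in ℤ_80
ℤ_80 is abelian; every subgroup of an abelian group is normal

Yes, normal subgroup


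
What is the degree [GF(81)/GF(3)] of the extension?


GF(81) = GF(3^4), so the extension degree is 4

[GF(81)/GF(3)] = 4


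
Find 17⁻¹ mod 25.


Use the extended Euclidean algorithm to write 1 = 17·s + 25·t; then s mod 25 is the inverse.
Euclidean algorithm:
  17 = 0·25 + 17
  25 = 1·17 + 8
  17 = 2·8 + 1
  8 = 8·1 + 0
gcd(17,25) = 1
Back-substitution gives: 17·(3) + 25·(-2) = 1
So 17⁻¹ ≡ 3 ≡ 3 (mod 25)
Check: 17 × 3 = 51 ≡ 1 (mod 25) ✓

17⁻¹ ≡ 3 (mod 25)


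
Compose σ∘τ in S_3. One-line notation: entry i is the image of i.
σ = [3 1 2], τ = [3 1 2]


σ∘τ: apply τ first, then σ
1 →τ 3 →σ 2
2 →τ 1 →σ 3
3 →τ 2 →σ 1

σ∘τ = [2 3 1]


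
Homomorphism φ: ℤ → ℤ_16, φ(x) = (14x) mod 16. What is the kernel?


Kernel = preimage of identity
ker(φ) = {x ∈ ℤ : 14x ≡ 0 (mod 16)}. gcd(14,16) = 2, so 14x ≡ 0 (mod 16) ⟺ x ≡ 0 (mod 16/2 = 8). Hence ker(φ) = 8ℤ

ker(φ) = 8ℤ


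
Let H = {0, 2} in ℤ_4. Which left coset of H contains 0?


0 + H = {0 + h (mod 4) : h ∈ H}
0+0=0, 0+2=2

0 + H = {0, 2}


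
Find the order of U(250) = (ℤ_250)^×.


U(n) is the group of units mod n; |U(n)| = φ(n)
|U(250)| = φ(250) = 100

|U(250) = (ℤ_250)^×| = 100


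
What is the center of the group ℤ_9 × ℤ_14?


Z(G) = {g ∈ G | gx = xg for all x ∈ G}
Direct product of abelian groups is abelian, so Z(G) = G

Z(ℤ_9 × ℤ_14) = ℤ_9 × ℤ_14


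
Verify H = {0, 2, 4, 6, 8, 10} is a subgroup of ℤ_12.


Subgroup test for H = {0, 2, 4, 6, 8, 10} in (ℤ_12, +):
(1) 0 ∈ H? Yes
(2) Closure: for all a,b ∈ H, (a+b) mod 12 ∈ H? Yes
(3) Inverses: for all a ∈ H, -a mod 12 ∈ H? Yes

Yes, H is a subgroup of ℤ_12


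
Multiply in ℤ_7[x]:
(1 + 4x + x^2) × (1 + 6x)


Expand and collect like terms; reduce coefficients mod 7:
x^0: 1·1 = 1 ≡ 1 (mod 7)
x^1: 1·6 + 4·1 = 10 ≡ 3 (mod 7)
x^2: 4·6 + 1·1 = 25 ≡ 4 (mod 7)
x^3: 1·6 = 6 ≡ 6 (mod 7)
Result: 1 + 3x + 4x^2 + 6x^3

f · g = 1 + 3x + 4x^2 + 6x^3


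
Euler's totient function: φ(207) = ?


Factor n: 207 = 3^2 × 23
φ(n) = n · ∏(1 - 1/p) over distinct primes p | n
φ(207) = 207 · (1 - 1/3) · (1 - 1/23) = 132

φ(207) = 132


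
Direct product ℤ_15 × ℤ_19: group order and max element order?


|ℤ_15 × ℤ_19| = 15 × 19 = 285
Max element order = lcm(15,19) = 285
Cyclic? Yes (gcd=1)

|ℤ_15×ℤ_19| = 285, max element order = 285


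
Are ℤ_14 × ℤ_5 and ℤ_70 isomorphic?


Comparing ℤ_14 × ℤ_5 and ℤ_70:
gcd(14,5) = 1, so ℤ_14 × ℤ_5 ≅ ℤ_70 (CRT)

Yes, ℤ_14 × ℤ_5 ≅ ℤ_70


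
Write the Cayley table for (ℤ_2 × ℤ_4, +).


Elements: {(0,0), (0,1), (0,2), (0,3), (1,0), (1,1), (1,2), (1,3)}
Operation: componentwise addition mod (2, 4)
Entry (a, b) = ((a₁+b₁) mod 2, (a₂+b₂) mod 4)

Cayley table:
      | (0,0) | (0,1) | (0,2) | (0,3) | (1,0) | (1,1) | (1,2) | (1,3)
(0,0) | (0,0) | (0,1) | (0,2) | (0,3) | (1,0) | (1,1) | (1,2) | (1,3)
(0,1) | (0,1) | (0,2) | (0,3) | (0,0) | (1,1) | (1,2) | (1,3) | (1,0)
(0,2) | (0,2) | (0,3) | (0,0) | (0,1) | (1,2) | (1,3) | (1,0) | (1,1)
(0,3) | (0,3) | (0,0) | (0,1) | (0,2) | (1,3) | (1,0) | (1,1) | (1,2)
(1,0) | (1,0) | (1,1) | (1,2) | (1,3) | (0,0) | (0,1) | (0,2) | (0,3)
(1,1) | (1,1) | (1,2) | (1,3) | (1,0) | (0,1) | (0,2) | (0,3) | (0,0)
(1,2) | (1,2) | (1,3) | (1,0) | (1,1) | (0,2) | (0,3) | (0,0) | (0,1)
(1,3) | (1,3) | (1,0) | (1,1) | (1,2) | (0,3) | (0,0) | (0,1) | (0,2)


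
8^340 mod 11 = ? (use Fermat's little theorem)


Fermat's little theorem: if p is prime and gcd(a,p)=1, then a^(p-1) ≡ 1 (mod p)
p = 11 is prime, gcd(8,11) = 1
Reduce exponent: 340 mod 10 = 0
So 8^340 ≡ 8^0 (mod 11)
8^0 = 1

8^340 ≡ 1 (mod 11)


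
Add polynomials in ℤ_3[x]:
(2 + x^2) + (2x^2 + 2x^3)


Add coefficients mod 3:
x^0: 2 + 0 = 2 (mod 3)
x^1: 0 + 0 = 0 (mod 3)
x^2: 1 + 2 = 0 (mod 3)
x^3: 0 + 2 = 2 (mod 3)
Result: 2 + 2x^3

f + g = 2 + 2x^3


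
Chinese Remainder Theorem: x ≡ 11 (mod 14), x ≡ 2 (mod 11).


m₁ = 14, m₂ = 11, gcd = 1, so CRT applies. M = m₁·m₂ = 154
Let M₁ = M/m₁ = 11, M₂ = M/m₂ = 14
Find y₁ ≡ M₁⁻¹ (mod m₁): 11⁻¹ ≡ 9 (mod 14)
Find y₂ ≡ M₂⁻¹ (mod m₂): 14⁻¹ ≡ 4 (mod 11)
x = a₁·M₁·y₁ + a₂·M₂·y₂ = 11·11·9 + 2·14·4 = 1201
Reduce mod 154: x ≡ 123
Check: 123 mod 14 = 11 ✓, 123 mod 11 = 2 ✓

x ≡ 123 (mod 154)


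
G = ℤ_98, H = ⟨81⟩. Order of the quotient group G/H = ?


|⟨81⟩| = n / gcd(81, 98) = 98 / 1 = 98
H is normal (ℤ_98 is abelian).
|G/H| = |G| / |H| = 98 / 98 = 1

|G/H| = 1


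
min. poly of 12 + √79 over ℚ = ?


Let α = 12 + √79. Then α - 12 = √79, so (α - 12)² = 79, giving α² - 24α + 65 = 0. Degree 2 and α ∉ ℚ, so this is the minimal polynomial.

Minimal polynomial: x² - 24x + 65


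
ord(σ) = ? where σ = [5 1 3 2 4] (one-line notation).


Cycle decomposition: (1 5 4 2)
Cycle lengths: 4
Order = lcm(4) = 4

ord(σ) = 4


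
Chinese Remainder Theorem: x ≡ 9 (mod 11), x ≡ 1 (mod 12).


m₁ = 11, m₂ = 12, gcd = 1, so CRT applies. M = m₁·m₂ = 132
Let M₁ = M/m₁ = 12, M₂ = M/m₂ = 11
Find y₁ ≡ M₁⁻¹ (mod m₁): 12⁻¹ ≡ 1 (mod 11)
Find y₂ ≡ M₂⁻¹ (mod m₂): 11⁻¹ ≡ 11 (mod 12)
x = a₁·M₁·y₁ + a₂·M₂·y₂ = 9·12·1 + 1·11·11 = 229
Reduce mod 132: x ≡ 97
Check: 97 mod 11 = 9 ✓, 97 mod 12 = 1 ✓

x ≡ 97 (mod 132)


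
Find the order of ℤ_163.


ℤ_n has n elements.

|ℤ_163| = 163


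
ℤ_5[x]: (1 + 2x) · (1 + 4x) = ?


Expand and collect like terms; reduce coefficients mod 5:
x^0: 1·1 = 1 ≡ 1 (mod 5)
x^1: 1·4 + 2·1 = 6 ≡ 1 (mod 5)
x^2: 2·4 = 8 ≡ 3 (mod 5)
Result: 1 + x + 3x^2

f · g = 1 + x + 3x^2


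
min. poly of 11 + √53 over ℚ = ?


Let α = 11 + √53. Then α - 11 = √53, so (α - 11)² = 53, giving α² - 22α + 68 = 0. Degree 2 and α ∉ ℚ, so this is the minimal polynomial.

Minimal polynomial: x² - 22x + 68


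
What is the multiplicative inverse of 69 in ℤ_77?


Use the extended Euclidean algorithm to write 1 = 69·s + 77·t; then s mod 77 is the inverse.
Euclidean algorithm:
  69 = 0·77 + 69
  77 = 1·69 + 8
  69 = 8·8 + 5
  8 = 1·5 + 3
  5 = 1·3 + 2
  3 = 1·2 + 1
  2 = 2·1 + 0
gcd(69,77) = 1
Back-substitution gives: 69·(-29) + 77·(26) = 1
So 69⁻¹ ≡ -29 ≡ 48 (mod 77)
Check: 69 × 48 = 3312 ≡ 1 (mod 77) ✓

69⁻¹ ≡ 48 (mod 77)


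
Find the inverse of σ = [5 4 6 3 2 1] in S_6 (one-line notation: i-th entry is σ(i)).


To find σ⁻¹, swap domain and range:
σ(1) = 5 → σ⁻¹(5) = 1
σ(2) = 4 → σ⁻¹(4) = 2
σ(3) = 6 → σ⁻¹(6) = 3
σ(4) = 3 → σ⁻¹(3) = 4
σ(5) = 2 → σ⁻¹(2) = 5
σ(6) = 1 → σ⁻¹(1) = 6

σ⁻¹ = [6 5 4 2 1 3]


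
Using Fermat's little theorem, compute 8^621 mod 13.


Fermat's little theorem: if p is prime and gcd(a,p)=1, then a^(p-1) ≡ 1 (mod p)
p = 13 is prime, gcd(8,13) = 1
Reduce exponent: 621 mod 12 = 9
So 8^621 ≡ 8^9 (mod 13)
8^9 mod 13 = 8

8^621 ≡ 8 (mod 13)


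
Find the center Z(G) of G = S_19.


Z(G) = {g ∈ G | gx = xg for all x ∈ G}
S_n is non-abelian for n ≥ 3; Z(S_19) is trivial

Z(S_19) = {e}


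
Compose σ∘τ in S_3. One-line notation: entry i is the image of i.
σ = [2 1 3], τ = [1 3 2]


σ∘τ: apply τ first, then σ
1 →τ 1 →σ 2
2 →τ 3 →σ 3
3 →τ 2 →σ 1

σ∘τ = [2 3 1]


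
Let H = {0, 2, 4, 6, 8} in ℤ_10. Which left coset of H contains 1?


1 + H = {1 + h (mod 10) : h ∈ H}
1+0=1, 1+2=3, 1+4=5, 1+6=7, 1+8=9

1 + H = {1, 3, 5, 7, 9}


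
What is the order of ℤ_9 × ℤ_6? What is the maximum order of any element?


|ℤ_9 × ℤ_6| = 9 × 6 = 54
Max element order = lcm(9,6) = 18
Cyclic? No (gcd=3)

|ℤ_9×ℤ_6| = 54, max element order = 18


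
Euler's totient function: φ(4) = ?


φ(n) = count of k ∈ {1,...,n} with gcd(k,n)=1
Coprimes to 4: {1, 3}
Count: 2

φ(4) = 2


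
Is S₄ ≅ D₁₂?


Comparing S₄ and D₁₂:
S₄ has trivial center; D₁₂ has center {e, r⁶}

No, S₄ ≇ D₁₂


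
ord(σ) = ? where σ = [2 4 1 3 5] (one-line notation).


Cycle decomposition: (1 2 4 3)
Cycle lengths: 4
Order = lcm(4) = 4

ord(σ) = 4


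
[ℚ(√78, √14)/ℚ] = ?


[ℚ(√78,√14):ℚ] = [ℚ(√78,√14):ℚ(√78)]·[ℚ(√78):ℚ] = 2·2 = 4

[ℚ(√78, √14)/ℚ] = 4


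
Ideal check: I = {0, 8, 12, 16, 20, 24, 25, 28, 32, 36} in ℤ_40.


Check ideal conditions for I = {0, 8, 12, 16, 20, 24, 25, 28, 32, 36} in ℤ_40:
(1) I is an additive subgroup? No
(2) For r ∈ ℤ_40 and a ∈ I: r·a ∈ I? No  [counterexample: r=2, a=25, r·a mod 40 = 10 ∉ I]

No, I is not an ideal of ℤ_40


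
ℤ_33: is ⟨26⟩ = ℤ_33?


g generates ℤ_n iff gcd(g, n) = 1
gcd(26, 33) = 1
Since gcd = 1, 26 is a generator.

Yes, 26 generates ℤ_33


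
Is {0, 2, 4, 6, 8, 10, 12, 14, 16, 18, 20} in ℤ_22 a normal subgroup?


H = {0, 2, 4, 6, 8, 10, 12, 14, 16, 18, 20} in ℤ_22
ℤ_22 is abelian; every subgroup of an abelian group is normal

Yes, normal subgroup


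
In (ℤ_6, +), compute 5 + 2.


Operation: addition mod 6
5 + 2 = (a + b) mod 6 with a = 5, b = 2

5 + 2 = 1


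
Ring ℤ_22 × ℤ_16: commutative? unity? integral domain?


Direct product ring; commutative with unity (1,1); but (1,0)·(0,1) = (0,0) gives zero divisors, so not an integral domain
Commutative: Yes
Integral domain: No
Has unity: Yes

ℤ_22 × ℤ_16: Commutative=Yes, Unity=Yes


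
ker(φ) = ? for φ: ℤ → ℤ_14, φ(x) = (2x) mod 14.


Kernel = preimage of identity
ker(φ) = {x ∈ ℤ : 2x ≡ 0 (mod 14)}. gcd(2,14) = 2, so 2x ≡ 0 (mod 14) ⟺ x ≡ 0 (mod 14/2 = 7). Hence ker(φ) = 7ℤ

ker(φ) = 7ℤ


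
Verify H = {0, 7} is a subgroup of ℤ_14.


Subgroup test for H = {0, 7} in (ℤ_14, +):
(1) 0 ∈ H? Yes
(2) Closure: for all a,b ∈ H, (a+b) mod 14 ∈ H? Yes
(3) Inverses: for all a ∈ H, -a mod 14 ∈ H? Yes

Yes, H is a subgroup of ℤ_14


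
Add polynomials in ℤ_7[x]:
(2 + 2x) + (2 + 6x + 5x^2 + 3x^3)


Add coefficients mod 7:
x^0: 2 + 2 = 4 (mod 7)
x^1: 2 + 6 = 1 (mod 7)
x^2: 0 + 5 = 5 (mod 7)
x^3: 0 + 3 = 3 (mod 7)
Result: 4 + x + 5x^2 + 3x^3

f + g = 4 + x + 5x^2 + 3x^3


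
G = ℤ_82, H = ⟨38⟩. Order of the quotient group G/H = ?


|⟨38⟩| = n / gcd(38, 82) = 82 / 2 = 41
H is normal (ℤ_82 is abelian).
|G/H| = |G| / |H| = 82 / 41 = 2

|G/H| = 2


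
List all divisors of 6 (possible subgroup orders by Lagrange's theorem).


Lagrange's theorem: |H| divides |G|
|G| = 6
Divisors of 6: 1, 2, 3, 6

Possible subgroup orders: {1, 2, 3, 6}


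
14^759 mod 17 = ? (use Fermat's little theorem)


Fermat's little theorem: if p is prime and gcd(a,p)=1, then a^(p-1) ≡ 1 (mod p)
p = 17 is prime, gcd(14,17) = 1
Reduce exponent: 759 mod 16 = 7
So 14^759 ≡ 14^7 (mod 17)
14^7 mod 17 = 6

14^759 ≡ 6 (mod 17)


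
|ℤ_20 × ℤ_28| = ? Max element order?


|ℤ_20 × ℤ_28| = 20 × 28 = 560
Max element order = lcm(20,28) = 140
Cyclic? No (gcd=4)

|ℤ_20×ℤ_28| = 560, max element order = 140


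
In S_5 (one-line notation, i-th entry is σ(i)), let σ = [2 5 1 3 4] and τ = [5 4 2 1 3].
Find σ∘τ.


σ∘τ: apply τ first, then σ
1 →τ 5 →σ 4
2 →τ 4 →σ 3
3 →τ 2 →σ 5
4 →τ 1 →σ 2
5 →τ 3 →σ 1

σ∘τ = [4 3 5 2 1]


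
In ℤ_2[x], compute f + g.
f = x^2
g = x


Add coefficients mod 2:
x^0: 0 + 0 = 0 (mod 2)
x^1: 0 + 1 = 1 (mod 2)
x^2: 1 + 0 = 1 (mod 2)
Result: x + x^2

f + g = x + x^2


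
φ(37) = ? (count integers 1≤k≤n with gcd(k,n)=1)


Factor n: 37 = 37
φ(n) = n · ∏(1 - 1/p) over distinct primes p | n
φ(37) = 37 · (1 - 1/37) = 36

φ(37) = 36


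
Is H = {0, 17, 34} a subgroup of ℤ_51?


Subgroup test for H = {0, 17, 34} in (ℤ_51, +):
(1) 0 ∈ H? Yes
(2) Closure: for all a,b ∈ H, (a+b) mod 51 ∈ H? Yes
(3) Inverses: for all a ∈ H, -a mod 51 ∈ H? Yes

Yes, H is a subgroup of ℤ_51


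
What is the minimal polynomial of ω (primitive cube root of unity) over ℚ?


ω satisfies x² + x + 1 = 0 (the cyclotomic polynomial Φ₃)

Minimal polynomial: x² + x + 1


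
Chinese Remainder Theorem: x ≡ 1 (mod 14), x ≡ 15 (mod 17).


m₁ = 14, m₂ = 17, gcd = 1, so CRT applies. M = m₁·m₂ = 238
Let M₁ = M/m₁ = 17, M₂ = M/m₂ = 14
Find y₁ ≡ M₁⁻¹ (mod m₁): 17⁻¹ ≡ 5 (mod 14)
Find y₂ ≡ M₂⁻¹ (mod m₂): 14⁻¹ ≡ 11 (mod 17)
x = a₁·M₁·y₁ + a₂·M₂·y₂ = 1·17·5 + 15·14·11 = 2395
Reduce mod 238: x ≡ 15
Check: 15 mod 14 = 1 ✓, 15 mod 17 = 15 ✓

x ≡ 15 (mod 238)


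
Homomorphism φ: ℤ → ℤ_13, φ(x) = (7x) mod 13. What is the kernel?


Kernel = preimage of identity
ker(φ) = {x ∈ ℤ : 7x ≡ 0 (mod 13)}. gcd(7,13) = 1, so 7x ≡ 0 (mod 13) ⟺ x ≡ 0 (mod 13/1 = 13). Hence ker(φ) = 13ℤ

ker(φ) = 13ℤ


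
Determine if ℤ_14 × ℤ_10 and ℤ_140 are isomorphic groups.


Comparing ℤ_14 × ℤ_10 and ℤ_140:
gcd(14,10) = 2 ≠ 1. Max element order in ℤ_14×ℤ_10 is lcm(14,10) = 70 < 140, so it has no element of order 140

No, ℤ_14 × ℤ_10 ≇ ℤ_140


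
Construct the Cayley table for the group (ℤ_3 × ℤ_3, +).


Elements: {(0,0), (0,1), (0,2), (1,0), (1,1), (1,2), (2,0), (2,1), (2,2)}
Operation: componentwise addition mod (3, 3)
Entry (a, b) = ((a₁+b₁) mod 3, (a₂+b₂) mod 3)

Cayley table:
      | (0,0) | (0,1) | (0,2) | (1,0) | (1,1) | (1,2) | (2,0) | (2,1) | (2,2)
(0,0) | (0,0) | (0,1) | (0,2) | (1,0) | (1,1) | (1,2) | (2,0) | (2,1) | (2,2)
(0,1) | (0,1) | (0,2) | (0,0) | (1,1) | (1,2) | (1,0) | (2,1) | (2,2) | (2,0)
(0,2) | (0,2) | (0,0) | (0,1) | (1,2) | (1,0) | (1,1) | (2,2) | (2,0) | (2,1)
(1,0) | (1,0) | (1,1) | (1,2) | (2,0) | (2,1) | (2,2) | (0,0) | (0,1) | (0,2)
(1,1) | (1,1) | (1,2) | (1,0) | (2,1) | (2,2) | (2,0) | (0,1) | (0,2) | (0,0)
(1,2) | (1,2) | (1,0) | (1,1) | (2,2) | (2,0) | (2,1) | (0,2) | (0,0) | (0,1)
(2,0) | (2,0) | (2,1) | (2,2) | (0,0) | (0,1) | (0,2) | (1,0) | (1,1) | (1,2)
(2,1) | (2,1) | (2,2) | (2,0) | (0,1) | (0,2) | (0,0) | (1,1) | (1,2) | (1,0)
(2,2) | (2,2) | (2,0) | (2,1) | (0,2) | (0,0) | (0,1) | (1,2) | (1,0) | (1,1)


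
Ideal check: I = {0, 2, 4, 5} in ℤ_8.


Check ideal conditions for I = {0, 2, 4, 5} in ℤ_8:
(1) I is an additive subgroup? No
(2) For r ∈ ℤ_8 and a ∈ I: r·a ∈ I? No  [counterexample: r=3, a=2, r·a mod 8 = 6 ∉ I]

No, I is not an ideal of ℤ_8


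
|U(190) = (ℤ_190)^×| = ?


U(n) is the group of units mod n; |U(n)| = φ(n)
|U(190)| = φ(190) = 72

|U(190) = (ℤ_190)^×| = 72


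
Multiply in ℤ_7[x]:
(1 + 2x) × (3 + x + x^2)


Expand and collect like terms; reduce coefficients mod 7:
x^0: 1·3 = 3 ≡ 3 (mod 7)
x^1: 1·1 + 2·3 = 7 ≡ 0 (mod 7)
x^2: 1·1 + 2·1 = 3 ≡ 3 (mod 7)
x^3: 2·1 = 2 ≡ 2 (mod 7)
Result: 3 + 3x^2 + 2x^3

f · g = 3 + 3x^2 + 2x^3


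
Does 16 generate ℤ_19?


g generates ℤ_n iff gcd(g, n) = 1
gcd(16, 19) = 1
Since gcd = 1, 16 is a generator.

Yes, 16 generates ℤ_19


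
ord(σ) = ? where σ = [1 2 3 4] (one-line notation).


Cycle decomposition: identity (all elements fixed)
Order = 1 (identity has order 1)

ord(σ) = 1


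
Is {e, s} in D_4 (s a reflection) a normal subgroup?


H = {e, s} in D_4 (s a reflection)
r·s·r⁻¹ = sr⁻² ≠ s for n ≥ 3, so {e, s} is not closed under conjugation

No, not a normal subgroup


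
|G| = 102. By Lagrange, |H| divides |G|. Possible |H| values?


Lagrange's theorem: |H| divides |G|
|G| = 102
Divisors of 102: 1, 2, 3, 6, 17, 34, 51, 102

Possible subgroup orders: {1, 2, 3, 6, 17, 34, 51, 102}


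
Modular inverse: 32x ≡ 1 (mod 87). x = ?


Use the extended Euclidean algorithm to write 1 = 32·s + 87·t; then s mod 87 is the inverse.
Euclidean algorithm:
  32 = 0·87 + 32
  87 = 2·32 + 23
  32 = 1·23 + 9
  23 = 2·9 + 5
  9 = 1·5 + 4
  5 = 1·4 + 1
  4 = 4·1 + 0
gcd(32,87) = 1
Back-substitution gives: 32·(-19) + 87·(7) = 1
So 32⁻¹ ≡ -19 ≡ 68 (mod 87)
Check: 32 × 68 = 2176 ≡ 1 (mod 87) ✓

32⁻¹ ≡ 68 (mod 87)


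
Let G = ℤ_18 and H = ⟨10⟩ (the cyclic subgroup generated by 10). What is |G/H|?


|⟨10⟩| = n / gcd(10, 18) = 18 / 2 = 9
H is normal (ℤ_18 is abelian).
|G/H| = |G| / |H| = 18 / 9 = 2

|G/H| = 2


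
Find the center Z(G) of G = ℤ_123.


Z(G) = {g ∈ G | gx = xg for all x ∈ G}
ℤ_123 is abelian, so Z(G) = G

Z(ℤ_123) = ℤ_123


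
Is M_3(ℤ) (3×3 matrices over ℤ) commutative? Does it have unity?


Matrix multiplication is non-commutative for n ≥ 2; the identity matrix I is the unity; singular matrices give zero divisors, so not an integral domain
Commutative: No
Integral domain: No
Has unity: Yes

M_3(ℤ) (3×3 matrices over ℤ): Commutative=No, Unity=Yes


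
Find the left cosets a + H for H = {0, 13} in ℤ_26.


H = {0, 13}, |H| = 2
Number of cosets = |G|/|H| = 26/2 = 13
0 + H = {0, 13}
1 + H = {1, 14}
2 + H = {2, 15}
3 + H = {3, 16}
4 + H = {4, 17}
5 + H = {5, 18}
6 + H = {6, 19}
7 + H = {7, 20}
8 + H = {8, 21}
9 + H = {9, 22}
10 + H = {10, 23}
11 + H = {11, 24}
12 + H = {12, 25}

Cosets: 0+H={0,13}; 1+H={1,14}; 2+H={2,15}; 3+H={3,16}; 4+H={4,17}; 5+H={5,18}; 6+H={6,19}; 7+H={7,20}; 8+H={8,21}; 9+H={9,22}; 10+H={10,23}; 11+H={11,24}; 12+H={12,25}


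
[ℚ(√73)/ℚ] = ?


√73 has minimal polynomial x² - 73 (irreducible over ℚ since 73 is squarefree)

[ℚ(√73)/ℚ] = 2


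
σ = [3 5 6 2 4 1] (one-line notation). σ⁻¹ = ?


To find σ⁻¹, swap domain and range:
σ(1) = 3 → σ⁻¹(3) = 1
σ(2) = 5 → σ⁻¹(5) = 2
σ(3) = 6 → σ⁻¹(6) = 3
σ(4) = 2 → σ⁻¹(2) = 4
σ(5) = 4 → σ⁻¹(4) = 5
σ(6) = 1 → σ⁻¹(1) = 6

σ⁻¹ = [6 4 1 5 2 3]


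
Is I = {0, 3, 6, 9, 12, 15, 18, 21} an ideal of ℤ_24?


Check ideal conditions for I = {0, 3, 6, 9, 12, 15, 18, 21} in ℤ_24:
(1) I is an additive subgroup? Yes
(2) For r ∈ ℤ_24 and a ∈ I: r·a ∈ I? Yes

Yes, I is an ideal of ℤ_24


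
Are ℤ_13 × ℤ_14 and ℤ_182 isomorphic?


Comparing ℤ_13 × ℤ_14 and ℤ_182:
gcd(13,14) = 1, so ℤ_13 × ℤ_14 ≅ ℤ_182 (CRT)

Yes, ℤ_13 × ℤ_14 ≅ ℤ_182


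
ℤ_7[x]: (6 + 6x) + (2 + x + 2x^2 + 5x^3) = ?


Add coefficients mod 7:
x^0: 6 + 2 = 1 (mod 7)
x^1: 6 + 1 = 0 (mod 7)
x^2: 0 + 2 = 2 (mod 7)
x^3: 0 + 5 = 5 (mod 7)
Result: 1 + 2x^2 + 5x^3

f + g = 1 + 2x^2 + 5x^3


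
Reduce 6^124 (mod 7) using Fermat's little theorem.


Fermat's little theorem: if p is prime and gcd(a,p)=1, then a^(p-1) ≡ 1 (mod p)
p = 7 is prime, gcd(6,7) = 1
Reduce exponent: 124 mod 6 = 4
So 6^124 ≡ 6^4 (mod 7)
6^4 mod 7 = 1

6^124 ≡ 1 (mod 7)


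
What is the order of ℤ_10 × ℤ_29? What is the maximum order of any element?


|ℤ_10 × ℤ_29| = 10 × 29 = 290
Max element order = lcm(10,29) = 290
Cyclic? Yes (gcd=1)

|ℤ_10×ℤ_29| = 290, max element order = 290


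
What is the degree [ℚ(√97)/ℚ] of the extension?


√97 has minimal polynomial x² - 97 (irreducible over ℚ since 97 is squarefree)

[ℚ(√97)/ℚ] = 2


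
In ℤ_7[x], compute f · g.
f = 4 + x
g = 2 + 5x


Expand and collect like terms; reduce coefficients mod 7:
x^0: 4·2 = 8 ≡ 1 (mod 7)
x^1: 4·5 + 1·2 = 22 ≡ 1 (mod 7)
x^2: 1·5 = 5 ≡ 5 (mod 7)
Result: 1 + x + 5x^2

f · g = 1 + x + 5x^2


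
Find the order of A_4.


|A_n| = n!/2 (even permutations)
|A_4| = 4!/2 = 24/2 = 12

|A_4| = 12


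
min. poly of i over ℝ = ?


i satisfies x² + 1 = 0, irreducible over ℝ

Minimal polynomial: x² + 1


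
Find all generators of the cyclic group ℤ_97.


g generates ℤ_n iff gcd(g,n) = 1
Prime factors of 97: 97
Generators are g ∈ {1,...,96} not divisible by any of these primes.
Generators: {1, 2, 3, 4, 5, 6, 7, 8, 9, 10, 11, 12, 13, 14, 15, 16, 17, 18, 19, 20, 21, 22, 23, 24, 25, 26, 27, 28, 29, 30, 31, 32, 33, 34, 35, 36, 37, 38, 39, 40, 41, 42, 43, 44, 45, 46, 47, 48, 49, 50, 51, 52, 53, 54, 55, 56, 57, 58, 59, 60, 61, 62, 63, 64, 65, 66, 67, 68, 69, 70, 71, 72, 73, 74, 75, 76, 77, 78, 79, 80, 81, 82, 83, 84, 85, 86, 87, 88, 89, 90, 91, 92, 93, 94, 95, 96}
Number of generators = φ(97) = 96

Generators of ℤ_97 = {1, 2, 3, 4, 5, 6, 7, 8, 9, 10, 11, 12, 13, 14, 15, 16, 17, 18, 19, 20, 21, 22, 23, 24, 25, 26, 27, 28, 29, 30, 31, 32, 33, 34, 35, 36, 37, 38, 39, 40, 41, 42, 43, 44, 45, 46, 47, 48, 49, 50, 51, 52, 53, 54, 55, 56, 57, 58, 59, 60, 61, 62, 63, 64, 65, 66, 67, 68, 69, 70, 71, 72, 73, 74, 75, 76, 77, 78, 79, 80, 81, 82, 83, 84, 85, 86, 87, 88, 89, 90, 91, 92, 93, 94, 95, 96}


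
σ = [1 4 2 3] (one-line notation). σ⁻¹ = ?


To find σ⁻¹, swap domain and range:
σ(1) = 1 → σ⁻¹(1) = 1
σ(2) = 4 → σ⁻¹(4) = 2
σ(3) = 2 → σ⁻¹(2) = 3
σ(4) = 3 → σ⁻¹(3) = 4

σ⁻¹ = [1 3 4 2]


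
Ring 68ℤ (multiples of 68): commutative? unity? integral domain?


68ℤ is a commutative ring under +,× but has no multiplicative identity (1 ∉ 68ℤ); it has no zero divisors, but without unity it is not an integral domain
Commutative: Yes
Integral domain: No
Has unity: No

68ℤ (multiples of 68): Commutative=Yes, Unity=No


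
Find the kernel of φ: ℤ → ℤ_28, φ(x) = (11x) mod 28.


Kernel = preimage of identity
ker(φ) = {x ∈ ℤ : 11x ≡ 0 (mod 28)}. gcd(11,28) = 1, so 11x ≡ 0 (mod 28) ⟺ x ≡ 0 (mod 28/1 = 28). Hence ker(φ) = 28ℤ

ker(φ) = 28ℤ


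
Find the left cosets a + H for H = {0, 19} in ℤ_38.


H = {0, 19}, |H| = 2
Number of cosets = |G|/|H| = 38/2 = 19
0 + H = {0, 19}
1 + H = {1, 20}
2 + H = {2, 21}
3 + H = {3, 22}
4 + H = {4, 23}
5 + H = {5, 24}
6 + H = {6, 25}
7 + H = {7, 26}
8 + H = {8, 27}
9 + H = {9, 28}
10 + H = {10, 29}
11 + H = {11, 30}
12 + H = {12, 31}
13 + H = {13, 32}
14 + H = {14, 33}
15 + H = {15, 34}
16 + H = {16, 35}
17 + H = {17, 36}
18 + H = {18, 37}

Cosets: 0+H={0,19}; 1+H={1,20}; 2+H={2,21}; 3+H={3,22}; 4+H={4,23}; 5+H={5,24}; 6+H={6,25}; 7+H={7,26}; 8+H={8,27}; 9+H={9,28}; 10+H={10,29}; 11+H={11,30}; 12+H={12,31}; 13+H={13,32}; 14+H={14,33}; 15+H={15,34}; 16+H={16,35}; 17+H={17,36}; 18+H={18,37}


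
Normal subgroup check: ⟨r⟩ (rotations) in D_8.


H = ⟨r⟩ (rotations) in D_8
The rotation subgroup ⟨r⟩ has index 2 in D_8, so it is normal

Yes, normal subgroup


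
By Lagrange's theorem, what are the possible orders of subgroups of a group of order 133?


Lagrange's theorem: |H| divides |G|
|G| = 133
Divisors of 133: 1, 7, 19, 133

Possible subgroup orders: {1, 7, 19, 133}


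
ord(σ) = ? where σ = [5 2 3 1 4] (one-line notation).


Cycle decomposition: (1 5 4)
Cycle lengths: 3
Order = lcm(3) = 3

ord(σ) = 3


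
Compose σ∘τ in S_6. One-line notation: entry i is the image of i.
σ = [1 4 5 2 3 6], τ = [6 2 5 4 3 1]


σ∘τ: apply τ first, then σ
1 →τ 6 →σ 6
2 →τ 2 →σ 4
3 →τ 5 →σ 3
4 →τ 4 →σ 2
5 →τ 3 →σ 5
6 →τ 1 →σ 1

σ∘τ = [6 4 3 2 5 1]


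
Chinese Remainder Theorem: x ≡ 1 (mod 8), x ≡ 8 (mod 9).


m₁ = 8, m₂ = 9, gcd = 1, so CRT applies. M = m₁·m₂ = 72
Let M₁ = M/m₁ = 9, M₂ = M/m₂ = 8
Find y₁ ≡ M₁⁻¹ (mod m₁): 9⁻¹ ≡ 1 (mod 8)
Find y₂ ≡ M₂⁻¹ (mod m₂): 8⁻¹ ≡ 8 (mod 9)
x = a₁·M₁·y₁ + a₂·M₂·y₂ = 1·9·1 + 8·8·8 = 521
Reduce mod 72: x ≡ 17
Check: 17 mod 8 = 1 ✓, 17 mod 9 = 8 ✓

x ≡ 17 (mod 72)


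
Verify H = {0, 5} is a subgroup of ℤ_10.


Subgroup test for H = {0, 5} in (ℤ_10, +):
(1) 0 ∈ H? Yes
(2) Closure: for all a,b ∈ H, (a+b) mod 10 ∈ H? Yes
(3) Inverses: for all a ∈ H, -a mod 10 ∈ H? Yes

Yes, H is a subgroup of ℤ_10


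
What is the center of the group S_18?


Z(G) = {g ∈ G | gx = xg for all x ∈ G}
S_n is non-abelian for n ≥ 3; Z(S_18) is trivial

Z(S_18) = {e}


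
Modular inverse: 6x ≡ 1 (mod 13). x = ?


Use the extended Euclidean algorithm to write 1 = 6·s + 13·t; then s mod 13 is the inverse.
Euclidean algorithm:
  6 = 0·13 + 6
  13 = 2·6 + 1
  6 = 6·1 + 0
gcd(6,13) = 1
Back-substitution gives: 6·(-2) + 13·(1) = 1
So 6⁻¹ ≡ -2 ≡ 11 (mod 13)
Check: 6 × 11 = 66 ≡ 1 (mod 13) ✓

6⁻¹ ≡ 11 (mod 13)


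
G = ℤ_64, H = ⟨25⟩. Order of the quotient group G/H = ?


|⟨25⟩| = n / gcd(25, 64) = 64 / 1 = 64
H is normal (ℤ_64 is abelian).
|G/H| = |G| / |H| = 64 / 64 = 1

|G/H| = 1


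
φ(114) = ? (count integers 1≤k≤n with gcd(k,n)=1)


Factor n: 114 = 2 × 3 × 19
φ(n) = n · ∏(1 - 1/p) over distinct primes p | n
φ(114) = 114 · (1 - 1/2) · (1 - 1/3) · (1 - 1/19) = 36

φ(114) = 36


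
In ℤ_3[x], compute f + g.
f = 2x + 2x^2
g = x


Add coefficients mod 3:
x^0: 0 + 0 = 0 (mod 3)
x^1: 2 + 1 = 0 (mod 3)
x^2: 2 + 0 = 2 (mod 3)
Result: 2x^2

f + g = 2x^2


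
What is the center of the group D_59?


Z(G) = {g ∈ G | gx = xg for all x ∈ G}
For odd n, Z(D_n) = {e}: no nontrivial rotation commutes with all reflections

Z(D_59) = {e}


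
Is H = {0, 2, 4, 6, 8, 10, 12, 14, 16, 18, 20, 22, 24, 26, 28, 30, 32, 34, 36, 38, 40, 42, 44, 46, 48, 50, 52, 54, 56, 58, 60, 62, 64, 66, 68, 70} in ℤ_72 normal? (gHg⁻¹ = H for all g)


H = {0, 2, 4, 6, 8, 10, 12, 14, 16, 18, 20, 22, 24, 26, 28, 30, 32, 34, 36, 38, 40, 42, 44, 46, 48, 50, 52, 54, 56, 58, 60, 62, 64, 66, 68, 70} in ℤ_72
ℤ_72 is abelian; every subgroup of an abelian group is normal

Yes, normal subgroup


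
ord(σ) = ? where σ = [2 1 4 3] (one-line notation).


Cycle decomposition: (1 2) (3 4)
Cycle lengths: 2, 2
Order = lcm(2, 2) = 2

ord(σ) = 2


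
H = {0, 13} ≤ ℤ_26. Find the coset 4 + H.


4 + H = {4 + h (mod 26) : h ∈ H}
4+0=4, 4+13=17

4 + H = {4, 17}


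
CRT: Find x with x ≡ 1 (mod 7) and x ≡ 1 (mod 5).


m₁ = 7, m₂ = 5, gcd = 1, so CRT applies. M = m₁·m₂ = 35
Let M₁ = M/m₁ = 5, M₂ = M/m₂ = 7
Find y₁ ≡ M₁⁻¹ (mod m₁): 5⁻¹ ≡ 3 (mod 7)
Find y₂ ≡ M₂⁻¹ (mod m₂): 7⁻¹ ≡ 3 (mod 5)
x = a₁·M₁·y₁ + a₂·M₂·y₂ = 1·5·3 + 1·7·3 = 36
Reduce mod 35: x ≡ 1
Check: 1 mod 7 = 1 ✓, 1 mod 5 = 1 ✓

x ≡ 1 (mod 35)


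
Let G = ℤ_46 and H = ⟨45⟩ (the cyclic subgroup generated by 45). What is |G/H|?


|⟨45⟩| = n / gcd(45, 46) = 46 / 1 = 46
H is normal (ℤ_46 is abelian).
|G/H| = |G| / |H| = 46 / 46 = 1

|G/H| = 1


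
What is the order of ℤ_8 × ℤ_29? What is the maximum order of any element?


|ℤ_8 × ℤ_29| = 8 × 29 = 232
Max element order = lcm(8,29) = 232
Cyclic? Yes (gcd=1)

|ℤ_8×ℤ_29| = 232, max element order = 232


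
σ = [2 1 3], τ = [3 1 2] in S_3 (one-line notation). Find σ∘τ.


σ∘τ: apply τ first, then σ
1 →τ 3 →σ 3
2 →τ 1 →σ 2
3 →τ 2 →σ 1

σ∘τ = [3 2 1]


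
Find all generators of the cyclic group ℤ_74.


g generates ℤ_n iff gcd(g,n) = 1
Prime factors of 74: 2, 37
Generators are g ∈ {1,...,73} not divisible by any of these primes.
Generators: {1, 3, 5, 7, 9, 11, 13, 15, 17, 19, 21, 23, 25, 27, 29, 31, 33, 35, 39, 41, 43, 45, 47, 49, 51, 53, 55, 57, 59, 61, 63, 65, 67, 69, 71, 73}
Number of generators = φ(74) = 36

Generators of ℤ_74 = {1, 3, 5, 7, 9, 11, 13, 15, 17, 19, 21, 23, 25, 27, 29, 31, 33, 35, 39, 41, 43, 45, 47, 49, 51, 53, 55, 57, 59, 61, 63, 65, 67, 69, 71, 73}


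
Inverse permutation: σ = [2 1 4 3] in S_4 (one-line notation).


To find σ⁻¹, swap domain and range:
σ(1) = 2 → σ⁻¹(2) = 1
σ(2) = 1 → σ⁻¹(1) = 2
σ(3) = 4 → σ⁻¹(4) = 3
σ(4) = 3 → σ⁻¹(3) = 4

σ⁻¹ = [2 1 4 3]


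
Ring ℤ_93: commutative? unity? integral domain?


ℤ_93 is a commutative ring with unity 1; 93 = 3×31 is composite, so 3·31 ≡ 0 gives zero divisors (not an integral domain)
Commutative: Yes
Integral domain: No
Has unity: Yes

ℤ_93: Commutative=Yes, Unity=Yes


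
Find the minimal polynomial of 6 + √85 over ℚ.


Let α = 6 + √85. Then α - 6 = √85, so (α - 6)² = 85, giving α² - 12α - 49 = 0. Degree 2 and α ∉ ℚ, so this is the minimal polynomial.

Minimal polynomial: x² - 12x - 49


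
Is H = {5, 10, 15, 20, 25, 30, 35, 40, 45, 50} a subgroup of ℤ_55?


Subgroup test for H = {5, 10, 15, 20, 25, 30, 35, 40, 45, 50} in (ℤ_55, +):
(1) 0 ∈ H? No
(2) Closure: for all a,b ∈ H, (a+b) mod 55 ∈ H? No  [counterexample: 5 + 50 = 0 ∉ H]
(3) Inverses: for all a ∈ H, -a mod 55 ∈ H? Yes

No, H is not a subgroup of ℤ_55


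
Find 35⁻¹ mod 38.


Use the extended Euclidean algorithm to write 1 = 35·s + 38·t; then s mod 38 is the inverse.
Euclidean algorithm:
  35 = 0·38 + 35
  38 = 1·35 + 3
  35 = 11·3 + 2
  3 = 1·2 + 1
  2 = 2·1 + 0
gcd(35,38) = 1
Back-substitution gives: 35·(-13) + 38·(12) = 1
So 35⁻¹ ≡ -13 ≡ 25 (mod 38)
Check: 35 × 25 = 875 ≡ 1 (mod 38) ✓

35⁻¹ ≡ 25 (mod 38)


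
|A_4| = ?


|A_n| = n!/2 (even permutations)
|A_4| = 4!/2 = 24/2 = 12

|A_4| = 12


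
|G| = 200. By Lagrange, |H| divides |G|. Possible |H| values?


Lagrange's theorem: |H| divides |G|
|G| = 200
Divisors of 200: 1, 2, 4, 5, 8, 10, 20, 25, 40, 50, 100, 200

Possible subgroup orders: {1, 2, 4, 5, 8, 10, 20, 25, 40, 50, 100, 200}


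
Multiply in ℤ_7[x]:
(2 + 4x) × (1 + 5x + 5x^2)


Expand and collect like terms; reduce coefficients mod 7:
x^0: 2·1 = 2 ≡ 2 (mod 7)
x^1: 2·5 + 4·1 = 14 ≡ 0 (mod 7)
x^2: 2·5 + 4·5 = 30 ≡ 2 (mod 7)
x^3: 4·5 = 20 ≡ 6 (mod 7)
Result: 2 + 2x^2 + 6x^3

f · g = 2 + 2x^2 + 6x^3


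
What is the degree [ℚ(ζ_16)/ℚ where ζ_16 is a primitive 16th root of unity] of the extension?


[ℚ(ζ_n):ℚ] = deg Φ_n(x) = φ(n). Here φ(16) = 8

[ℚ(ζ_16)/ℚ where ζ_16 is a primitive 16th root of unity] = 8


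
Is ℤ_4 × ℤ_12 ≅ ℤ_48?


Comparing ℤ_4 × ℤ_12 and ℤ_48:
gcd(4,12) = 4 ≠ 1. Max element order in ℤ_4×ℤ_12 is lcm(4,12) = 12 < 48, so it has no element of order 48

No, ℤ_4 × ℤ_12 ≇ ℤ_48


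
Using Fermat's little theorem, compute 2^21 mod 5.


Fermat's little theorem: if p is prime and gcd(a,p)=1, then a^(p-1) ≡ 1 (mod p)
p = 5 is prime, gcd(2,5) = 1
Reduce exponent: 21 mod 4 = 1
So 2^21 ≡ 2^1 (mod 5)
2^1 mod 5 = 2

2^21 ≡ 2 (mod 5)


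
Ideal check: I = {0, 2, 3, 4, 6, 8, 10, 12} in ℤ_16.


Check ideal conditions for I = {0, 2, 3, 4, 6, 8, 10, 12} in ℤ_16:
(1) I is an additive subgroup? No
(2) For r ∈ ℤ_16 and a ∈ I: r·a ∈ I? No  [counterexample: r=3, a=3, r·a mod 16 = 9 ∉ I]

No, I is not an ideal of ℤ_16


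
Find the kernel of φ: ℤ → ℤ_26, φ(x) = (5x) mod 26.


Kernel = preimage of identity
ker(φ) = {x ∈ ℤ : 5x ≡ 0 (mod 26)}. gcd(5,26) = 1, so 5x ≡ 0 (mod 26) ⟺ x ≡ 0 (mod 26/1 = 26). Hence ker(φ) = 26ℤ

ker(φ) = 26ℤ


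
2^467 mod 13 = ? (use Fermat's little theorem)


Fermat's little theorem: if p is prime and gcd(a,p)=1, then a^(p-1) ≡ 1 (mod p)
p = 13 is prime, gcd(2,13) = 1
Reduce exponent: 467 mod 12 = 11
So 2^467 ≡ 2^11 (mod 13)
2^11 mod 13 = 7

2^467 ≡ 7 (mod 13)


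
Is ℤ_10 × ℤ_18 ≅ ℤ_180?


Comparing ℤ_10 × ℤ_18 and ℤ_180:
gcd(10,18) = 2 ≠ 1. Max element order in ℤ_10×ℤ_18 is lcm(10,18) = 90 < 180, so it has no element of order 180

No, ℤ_10 × ℤ_18 ≇ ℤ_180


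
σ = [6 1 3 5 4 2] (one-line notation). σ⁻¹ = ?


To find σ⁻¹, swap domain and range:
σ(1) = 6 → σ⁻¹(6) = 1
σ(2) = 1 → σ⁻¹(1) = 2
σ(3) = 3 → σ⁻¹(3) = 3
σ(4) = 5 → σ⁻¹(5) = 4
σ(5) = 4 → σ⁻¹(4) = 5
σ(6) = 2 → σ⁻¹(2) = 6

σ⁻¹ = [2 6 3 5 4 1]


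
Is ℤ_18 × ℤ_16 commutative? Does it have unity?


Direct product ring; commutative with unity (1,1); but (1,0)·(0,1) = (0,0) gives zero divisors, so not an integral domain
Commutative: Yes
Integral domain: No
Has unity: Yes

ℤ_18 × ℤ_16: Commutative=Yes, Unity=Yes


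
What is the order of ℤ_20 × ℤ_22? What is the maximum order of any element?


|ℤ_20 × ℤ_22| = 20 × 22 = 440
Max element order = lcm(20,22) = 220
Cyclic? No (gcd=2)

|ℤ_20×ℤ_22| = 440, max element order = 220


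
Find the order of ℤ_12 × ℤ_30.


|A × B| = |A| · |B|
|ℤ_12 × ℤ_30| = 12 × 30 = 360

|ℤ_12 × ℤ_30| = 360


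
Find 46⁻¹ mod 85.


Use the extended Euclidean algorithm to write 1 = 46·s + 85·t; then s mod 85 is the inverse.
Euclidean algorithm:
  46 = 0·85 + 46
  85 = 1·46 + 39
  46 = 1·39 + 7
  39 = 5·7 + 4
  7 = 1·4 + 3
  4 = 1·3 + 1
  3 = 3·1 + 0
gcd(46,85) = 1
Back-substitution gives: 46·(-24) + 85·(13) = 1
So 46⁻¹ ≡ -24 ≡ 61 (mod 85)
Check: 46 × 61 = 2806 ≡ 1 (mod 85) ✓

46⁻¹ ≡ 61 (mod 85)


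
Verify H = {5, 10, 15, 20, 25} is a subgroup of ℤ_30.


Subgroup test for H = {5, 10, 15, 20, 25} in (ℤ_30, +):
(1) 0 ∈ H? No
(2) Closure: for all a,b ∈ H, (a+b) mod 30 ∈ H? No  [counterexample: 5 + 25 = 0 ∉ H]
(3) Inverses: for all a ∈ H, -a mod 30 ∈ H? Yes

No, H is not a subgroup of ℤ_30


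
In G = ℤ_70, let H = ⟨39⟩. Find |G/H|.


|⟨39⟩| = n / gcd(39, 70) = 70 / 1 = 70
H is normal (ℤ_70 is abelian).
|G/H| = |G| / |H| = 70 / 70 = 1

|G/H| = 1


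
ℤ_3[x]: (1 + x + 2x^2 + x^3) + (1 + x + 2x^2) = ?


Add coefficients mod 3:
x^0: 1 + 1 = 2 (mod 3)
x^1: 1 + 1 = 2 (mod 3)
x^2: 2 + 2 = 1 (mod 3)
x^3: 1 + 0 = 1 (mod 3)
Result: 2 + 2x + x^2 + x^3

f + g = 2 + 2x + x^2 + x^3


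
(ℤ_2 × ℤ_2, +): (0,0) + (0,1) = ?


Operation: componentwise addition mod (2, 2)
(0,0) + (0,1) = ((a₁+b₁) mod 2, (a₂+b₂) mod 2) with a = (0,0), b = (0,1)

(0,0) + (0,1) = (0,1)


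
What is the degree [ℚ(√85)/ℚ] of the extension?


√85 has minimal polynomial x² - 85 (irreducible over ℚ since 85 is squarefree)

[ℚ(√85)/ℚ] = 2


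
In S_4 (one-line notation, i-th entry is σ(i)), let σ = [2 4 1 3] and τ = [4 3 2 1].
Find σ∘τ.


σ∘τ: apply τ first, then σ
1 →τ 4 →σ 3
2 →τ 3 →σ 1
3 →τ 2 →σ 4
4 →τ 1 →σ 2

σ∘τ = [3 1 4 2]


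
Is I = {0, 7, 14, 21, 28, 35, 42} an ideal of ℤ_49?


Check ideal conditions for I = {0, 7, 14, 21, 28, 35, 42} in ℤ_49:
(1) I is an additive subgroup? Yes
(2) For r ∈ ℤ_49 and a ∈ I: r·a ∈ I? Yes

Yes, I is an ideal of ℤ_49


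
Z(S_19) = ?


Z(G) = {g ∈ G | gx = xg for all x ∈ G}
S_n is non-abelian for n ≥ 3; Z(S_19) is trivial

Z(S_19) = {e}


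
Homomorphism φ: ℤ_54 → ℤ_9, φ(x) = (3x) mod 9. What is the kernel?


Kernel = preimage of identity
ker(φ) = {x ∈ ℤ_54 : 3x ≡ 0 (mod 9)}. Since 9 | 54, φ is well-defined. The kernel is the cyclic subgroup ⟨3⟩ of ℤ_54 (order 18), i.e. {0, 3, 6, 9, 12, 15, 18, 21, 24, 27, 30, 33, 36, 39, 42, 45, 48, 51}

ker(φ) = {0, 3, 6, 9, 12, 15, 18, 21, 24, 27, 30, 33, 36, 39, 42, 45, 48, 51}


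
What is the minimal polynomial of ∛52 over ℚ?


∛52 satisfies x³ - 52 = 0, irreducible over ℚ (no rational root; 52 is not a perfect cube)

Minimal polynomial: x³ - 52


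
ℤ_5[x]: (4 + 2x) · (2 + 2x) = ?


Expand and collect like terms; reduce coefficients mod 5:
x^0: 4·2 = 8 ≡ 3 (mod 5)
x^1: 4·2 + 2·2 = 12 ≡ 2 (mod 5)
x^2: 2·2 = 4 ≡ 4 (mod 5)
Result: 3 + 2x + 4x^2

f · g = 3 + 2x + 4x^2


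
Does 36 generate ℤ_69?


g generates ℤ_n iff gcd(g, n) = 1
gcd(36, 69) = 3
Since gcd = 3 ≠ 1, ⟨36⟩ has order 23 < 69, so 36 is not a generator.

No, 36 does not generate ℤ_69


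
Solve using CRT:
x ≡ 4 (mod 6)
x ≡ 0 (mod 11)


m₁ = 6, m₂ = 11, gcd = 1, so CRT applies. M = m₁·m₂ = 66
Let M₁ = M/m₁ = 11, M₂ = M/m₂ = 6
Find y₁ ≡ M₁⁻¹ (mod m₁): 11⁻¹ ≡ 5 (mod 6)
Find y₂ ≡ M₂⁻¹ (mod m₂): 6⁻¹ ≡ 2 (mod 11)
x = a₁·M₁·y₁ + a₂·M₂·y₂ = 4·11·5 + 0·6·2 = 220
Reduce mod 66: x ≡ 22
Check: 22 mod 6 = 4 ✓, 22 mod 11 = 0 ✓

x ≡ 22 (mod 66)


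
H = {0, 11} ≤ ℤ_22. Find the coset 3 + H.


3 + H = {3 + h (mod 22) : h ∈ H}
3+0=3, 3+11=14

3 + H = {3, 14}


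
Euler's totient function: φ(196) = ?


Factor n: 196 = 2^2 × 7^2
φ(n) = n · ∏(1 - 1/p) over distinct primes p | n
φ(196) = 196 · (1 - 1/2) · (1 - 1/7) = 84

φ(196) = 84


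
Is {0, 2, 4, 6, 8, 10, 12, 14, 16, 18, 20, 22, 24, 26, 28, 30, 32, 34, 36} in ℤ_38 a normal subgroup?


H = {0, 2, 4, 6, 8, 10, 12, 14, 16, 18, 20, 22, 24, 26, 28, 30, 32, 34, 36} in ℤ_38
ℤ_38 is abelian; every subgroup of an abelian group is normal

Yes, normal subgroup


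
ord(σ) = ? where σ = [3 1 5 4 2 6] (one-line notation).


Cycle decomposition: (1 3 5 2)
Cycle lengths: 4
Order = lcm(4) = 4

ord(σ) = 4


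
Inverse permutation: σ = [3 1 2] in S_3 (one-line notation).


To find σ⁻¹, swap domain and range:
σ(1) = 3 → σ⁻¹(3) = 1
σ(2) = 1 → σ⁻¹(1) = 2
σ(3) = 2 → σ⁻¹(2) = 3

σ⁻¹ = [2 3 1]


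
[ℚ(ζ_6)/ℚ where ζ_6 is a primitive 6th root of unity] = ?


[ℚ(ζ_n):ℚ] = deg Φ_n(x) = φ(n). Here φ(6) = 2

[ℚ(ζ_6)/ℚ where ζ_6 is a primitive 6th root of unity] = 2
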